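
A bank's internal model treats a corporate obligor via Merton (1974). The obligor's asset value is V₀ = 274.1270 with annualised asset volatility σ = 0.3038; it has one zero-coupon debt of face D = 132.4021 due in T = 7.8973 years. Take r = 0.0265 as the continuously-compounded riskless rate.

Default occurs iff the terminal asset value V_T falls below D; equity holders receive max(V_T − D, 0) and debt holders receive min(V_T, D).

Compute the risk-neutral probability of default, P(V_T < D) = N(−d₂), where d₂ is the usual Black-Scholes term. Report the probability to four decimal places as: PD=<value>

d₁ = [ln(V₀/D) + (r + σ²/2)T] / (σ√T)
   = [ln(274.1270/132.4021) + (0.0265 + 0.5·0.3038²)·7.8973] / (0.3038·√7.8973)
   = [0.727748 + 0.573717] / 0.853743 = 1.524423
d₂ = d₁ − σ√T = 1.524423 − 0.853743 = 0.670680
risk-neutral PD = N(−d₂) = N(-0.670680) = 0.251212

PD=0.2512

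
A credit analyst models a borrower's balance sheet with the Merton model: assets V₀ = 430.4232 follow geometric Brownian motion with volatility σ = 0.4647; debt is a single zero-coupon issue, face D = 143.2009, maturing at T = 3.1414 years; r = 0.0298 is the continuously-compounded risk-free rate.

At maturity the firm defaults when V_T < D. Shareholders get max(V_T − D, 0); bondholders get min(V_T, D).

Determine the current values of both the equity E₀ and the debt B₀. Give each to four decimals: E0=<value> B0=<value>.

d₁ = [ln(V₀/D) + (r + σ²/2)T] / (σ√T)
   = [ln(430.4232/143.2009) + (0.0298 + 0.5·0.4647²)·3.1414] / (0.4647·√3.1414)
   = [1.100520 + 0.432800] / 0.823634 = 1.861653
d₂ = d₁ − σ√T = 1.861653 − 0.823634 = 1.038019
N(d₁) = 0.968674,  N(d₂) = 0.850369,  e^(−rT) = 0.910634
E₀ = V₀·N(d₁) − D·e^(−rT)·N(d₂)
   = 430.4232·0.968674 − 143.2009·0.910634·0.850369 = 306.048468
B₀ = V₀ − E₀ = 430.4232 − 306.048468 = 124.374732

E0=306.0485 B0=124.3747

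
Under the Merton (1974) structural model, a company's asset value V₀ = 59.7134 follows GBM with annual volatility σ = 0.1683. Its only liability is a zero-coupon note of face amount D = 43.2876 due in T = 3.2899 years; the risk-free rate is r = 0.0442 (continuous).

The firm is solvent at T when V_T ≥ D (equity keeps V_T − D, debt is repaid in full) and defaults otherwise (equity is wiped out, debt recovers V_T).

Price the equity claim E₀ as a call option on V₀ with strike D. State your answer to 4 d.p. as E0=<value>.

E0=22.6755

d₁ = [ln(V₀/D) + (r + σ²/2)T] / (σ√T)
   = [ln(59.7134/43.2876) + (0.0442 + 0.5·0.1683²)·3.2899] / (0.1683·√3.2899)
   = [0.321690 + 0.192007] / 0.305264 = 1.682796
d₂ = d₁ − σ√T = 1.682796 − 0.305264 = 1.377532
N(d₁) = 0.953793,  N(d₂) = 0.915826,  e^(−rT) = 0.864665
E₀ = V₀·N(d₁) − D·e^(−rT)·N(d₂)
   = 59.7134·0.953793 − 43.2876·0.864665·0.915826 = 22.675516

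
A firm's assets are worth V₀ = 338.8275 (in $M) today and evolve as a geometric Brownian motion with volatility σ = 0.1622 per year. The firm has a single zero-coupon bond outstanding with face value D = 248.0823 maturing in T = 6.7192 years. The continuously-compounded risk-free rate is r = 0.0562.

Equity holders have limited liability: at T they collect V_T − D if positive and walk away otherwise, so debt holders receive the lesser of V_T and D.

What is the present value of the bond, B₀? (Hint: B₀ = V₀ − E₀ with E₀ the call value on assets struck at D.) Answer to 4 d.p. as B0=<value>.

d₁ = [ln(V₀/D) + (r + σ²/2)T] / (σ√T)
   = [ln(338.8275/248.0823) + (0.0562 + 0.5·0.1622²)·6.7192] / (0.1622·√6.7192)
   = [0.311731 + 0.466006] / 0.420445 = 1.849793
d₂ = d₁ − σ√T = 1.849793 − 0.420445 = 1.429347
N(d₁) = 0.967828,  N(d₂) = 0.923548,  e^(−rT) = 0.685492
E₀ = V₀·N(d₁) − D·e^(−rT)·N(d₂)
   = 338.8275·0.967828 − 248.0823·0.685492·0.923548 = 170.869843
B₀ = V₀ − E₀ = 338.8275 − 170.869843 = 167.957657

B0=167.9577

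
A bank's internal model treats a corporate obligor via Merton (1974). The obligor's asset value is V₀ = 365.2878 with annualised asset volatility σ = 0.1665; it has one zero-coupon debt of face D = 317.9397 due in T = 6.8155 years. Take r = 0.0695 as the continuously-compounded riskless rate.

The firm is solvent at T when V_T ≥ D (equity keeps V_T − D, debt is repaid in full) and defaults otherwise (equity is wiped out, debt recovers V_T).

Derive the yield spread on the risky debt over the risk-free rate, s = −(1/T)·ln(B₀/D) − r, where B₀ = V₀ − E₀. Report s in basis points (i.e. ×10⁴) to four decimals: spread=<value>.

d₁ = [ln(V₀/D) + (r + σ²/2)T] / (σ√T)
   = [ln(365.2878/317.9397) + (0.0695 + 0.5·0.1665²)·6.8155] / (0.1665·√6.8155)
   = [0.138824 + 0.568148] / 0.434673 = 1.626443
d₂ = d₁ − σ√T = 1.626443 − 0.434673 = 1.191770
N(d₁) = 0.948072,  N(d₂) = 0.883324,  e^(−rT) = 0.622708
E₀ = V₀·N(d₁) − D·e^(−rT)·N(d₂)
   = 365.2878·0.948072 − 317.9397·0.622708·0.883324 = 171.435481
B₀ = V₀ − E₀ = 365.2878 − 171.435481 = 193.852319
spread = −(1/T)·ln(B₀/D) − r = −(1/6.8155)·ln(193.852319/317.9397) − 0.0695 = 0.00309410
in basis points: 0.00309410 × 10⁴ = 30.9410 bp

spread=30.9410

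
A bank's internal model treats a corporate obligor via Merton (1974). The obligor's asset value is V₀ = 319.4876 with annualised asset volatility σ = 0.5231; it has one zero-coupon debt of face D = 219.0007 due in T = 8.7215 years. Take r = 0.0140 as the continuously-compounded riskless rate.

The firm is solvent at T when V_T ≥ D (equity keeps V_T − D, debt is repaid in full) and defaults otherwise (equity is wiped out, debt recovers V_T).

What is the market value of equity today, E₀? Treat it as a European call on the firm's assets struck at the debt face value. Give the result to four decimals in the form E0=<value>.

E0=212.5261

d₁ = [ln(V₀/D) + (r + σ²/2)T] / (σ√T)
   = [ln(319.4876/219.0007) + (0.0140 + 0.5·0.5231²)·8.7215] / (0.5231·√8.7215)
   = [0.377644 + 1.315349] / 1.544829 = 1.095909
d₂ = d₁ − σ√T = 1.095909 − 1.544829 = -0.448919
N(d₁) = 0.863441,  N(d₂) = 0.326745,  e^(−rT) = 0.885059
E₀ = V₀·N(d₁) − D·e^(−rT)·N(d₂)
   = 319.4876·0.863441 − 219.0007·0.885059·0.326745 = 212.526129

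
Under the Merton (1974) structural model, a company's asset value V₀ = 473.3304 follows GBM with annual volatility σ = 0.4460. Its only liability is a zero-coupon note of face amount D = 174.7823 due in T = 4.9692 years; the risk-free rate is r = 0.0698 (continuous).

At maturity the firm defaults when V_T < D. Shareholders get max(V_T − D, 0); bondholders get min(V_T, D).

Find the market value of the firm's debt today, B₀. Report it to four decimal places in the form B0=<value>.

B0=114.5524

d₁ = [ln(V₀/D) + (r + σ²/2)T] / (σ√T)
   = [ln(473.3304/174.7823) + (0.0698 + 0.5·0.4460²)·4.9692] / (0.4460·√4.9692)
   = [0.996252 + 0.841077] / 0.994210 = 1.848030
d₂ = d₁ − σ√T = 1.848030 − 0.994210 = 0.853820
N(d₁) = 0.967701,  N(d₂) = 0.803398,  e^(−rT) = 0.706911
E₀ = V₀·N(d₁) − D·e^(−rT)·N(d₂)
   = 473.3304·0.967701 − 174.7823·0.706911·0.803398 = 358.778043
B₀ = V₀ − E₀ = 473.3304 − 358.778043 = 114.552357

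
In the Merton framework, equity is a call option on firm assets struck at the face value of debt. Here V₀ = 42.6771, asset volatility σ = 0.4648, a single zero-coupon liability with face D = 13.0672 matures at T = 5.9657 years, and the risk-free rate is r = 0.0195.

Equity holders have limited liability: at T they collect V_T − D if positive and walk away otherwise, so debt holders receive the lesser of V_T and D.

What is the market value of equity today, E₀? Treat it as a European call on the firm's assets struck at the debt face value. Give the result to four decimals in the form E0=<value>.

d₁ = [ln(V₀/D) + (r + σ²/2)T] / (σ√T)
   = [ln(42.6771/13.0672) + (0.0195 + 0.5·0.4648²)·5.9657] / (0.4648·√5.9657)
   = [1.183557 + 0.760743] / 1.135264 = 1.712642
d₂ = d₁ − σ√T = 1.712642 − 1.135264 = 0.577378
N(d₁) = 0.956611,  N(d₂) = 0.718158,  e^(−rT) = 0.890180
E₀ = V₀·N(d₁) − D·e^(−rT)·N(d₂)
   = 42.6771·0.956611 − 13.0672·0.890180·0.718158 = 32.471642

E0=32.4716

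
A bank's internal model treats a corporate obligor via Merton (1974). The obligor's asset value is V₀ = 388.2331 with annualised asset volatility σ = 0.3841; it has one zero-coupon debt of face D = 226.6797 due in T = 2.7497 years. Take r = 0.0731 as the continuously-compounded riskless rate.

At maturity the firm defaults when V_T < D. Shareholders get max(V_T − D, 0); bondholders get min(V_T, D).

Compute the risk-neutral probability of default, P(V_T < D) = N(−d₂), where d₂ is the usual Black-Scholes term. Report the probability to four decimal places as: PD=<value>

PD=0.1999

d₁ = [ln(V₀/D) + (r + σ²/2)T] / (σ√T)
   = [ln(388.2331/226.6797) + (0.0731 + 0.5·0.3841²)·2.7497] / (0.3841·√2.7497)
   = [0.538068 + 0.403839] / 0.636923 = 1.478839
d₂ = d₁ − σ√T = 1.478839 − 0.636923 = 0.841916
risk-neutral PD = N(−d₂) = N(-0.841916) = 0.199918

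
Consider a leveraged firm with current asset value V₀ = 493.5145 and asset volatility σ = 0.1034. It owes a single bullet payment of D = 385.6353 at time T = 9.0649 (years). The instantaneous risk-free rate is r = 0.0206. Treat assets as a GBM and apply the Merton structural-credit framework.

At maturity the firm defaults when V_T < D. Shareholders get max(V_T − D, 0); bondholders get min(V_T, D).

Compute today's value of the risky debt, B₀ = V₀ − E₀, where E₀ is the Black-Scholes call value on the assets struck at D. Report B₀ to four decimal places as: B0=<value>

d₁ = [ln(V₀/D) + (r + σ²/2)T] / (σ√T)
   = [ln(493.5145/385.6353) + (0.0206 + 0.5·0.1034²)·9.0649] / (0.1034·√9.0649)
   = [0.246660 + 0.235196] / 0.311316 = 1.547801
d₂ = d₁ − σ√T = 1.547801 − 0.311316 = 1.236485
N(d₁) = 0.939165,  N(d₂) = 0.891861,  e^(−rT) = 0.829662
E₀ = V₀·N(d₁) − D·e^(−rT)·N(d₂)
   = 493.5145·0.939165 − 385.6353·0.829662·0.891861 = 178.143376
B₀ = V₀ − E₀ = 493.5145 − 178.143376 = 315.371124

B0=315.3711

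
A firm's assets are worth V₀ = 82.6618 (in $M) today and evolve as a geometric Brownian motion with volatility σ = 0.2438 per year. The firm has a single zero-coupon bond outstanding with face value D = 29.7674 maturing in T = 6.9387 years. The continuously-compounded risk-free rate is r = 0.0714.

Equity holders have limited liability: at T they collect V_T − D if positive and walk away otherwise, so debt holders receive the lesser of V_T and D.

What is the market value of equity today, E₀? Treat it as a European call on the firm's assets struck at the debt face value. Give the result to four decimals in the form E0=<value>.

d₁ = [ln(V₀/D) + (r + σ²/2)T] / (σ√T)
   = [ln(82.6618/29.7674) + (0.0714 + 0.5·0.2438²)·6.9387] / (0.2438·√6.9387)
   = [1.021344 + 0.701636] / 0.642204 = 2.682918
d₂ = d₁ − σ√T = 2.682918 − 0.642204 = 2.040714
N(d₁) = 0.996351,  N(d₂) = 0.979360,  e^(−rT) = 0.609313
E₀ = V₀·N(d₁) − D·e^(−rT)·N(d₂)
   = 82.6618·0.996351 − 29.7674·0.609313·0.979360 = 64.596846

E0=64.5968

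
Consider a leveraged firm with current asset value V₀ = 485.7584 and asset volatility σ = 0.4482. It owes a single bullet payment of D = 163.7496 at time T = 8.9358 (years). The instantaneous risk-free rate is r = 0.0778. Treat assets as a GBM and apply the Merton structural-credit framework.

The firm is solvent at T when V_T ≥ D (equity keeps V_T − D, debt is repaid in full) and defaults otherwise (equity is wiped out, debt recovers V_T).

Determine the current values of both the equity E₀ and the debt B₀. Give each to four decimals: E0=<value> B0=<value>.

d₁ = [ln(V₀/D) + (r + σ²/2)T] / (σ√T)
   = [ln(485.7584/163.7496) + (0.0778 + 0.5·0.4482²)·8.9358] / (0.4482·√8.9358)
   = [1.087373 + 1.592731] / 1.339796 = 2.000383
d₂ = d₁ − σ√T = 2.000383 − 1.339796 = 0.660587
N(d₁) = 0.977271,  N(d₂) = 0.745561,  e^(−rT) = 0.498972
E₀ = V₀·N(d₁) − D·e^(−rT)·N(d₂)
   = 485.7584·0.977271 − 163.7496·0.498972·0.745561 = 413.800175
B₀ = V₀ − E₀ = 485.7584 − 413.800175 = 71.958225

E0=413.8002 B0=71.9582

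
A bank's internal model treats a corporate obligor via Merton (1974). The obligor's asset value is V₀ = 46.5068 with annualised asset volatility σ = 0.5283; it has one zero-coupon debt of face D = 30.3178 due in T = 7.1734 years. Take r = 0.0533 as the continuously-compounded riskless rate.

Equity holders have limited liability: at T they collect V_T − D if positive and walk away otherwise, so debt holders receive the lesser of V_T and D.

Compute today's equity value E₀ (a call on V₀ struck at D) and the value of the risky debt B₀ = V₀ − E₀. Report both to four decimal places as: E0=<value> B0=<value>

d₁ = [ln(V₀/D) + (r + σ²/2)T] / (σ√T)
   = [ln(46.5068/30.3178) + (0.0533 + 0.5·0.5283²)·7.1734] / (0.5283·√7.1734)
   = [0.427864 + 1.383393] / 1.414957 = 1.280079
d₂ = d₁ − σ√T = 1.280079 − 1.414957 = -0.134877
N(d₁) = 0.899741,  N(d₂) = 0.446354,  e^(−rT) = 0.682262
E₀ = V₀·N(d₁) − D·e^(−rT)·N(d₂)
   = 46.5068·0.899741 − 30.3178·0.682262·0.446354 = 32.611399
B₀ = V₀ − E₀ = 46.5068 − 32.611399 = 13.895401

E0=32.6114 B0=13.8954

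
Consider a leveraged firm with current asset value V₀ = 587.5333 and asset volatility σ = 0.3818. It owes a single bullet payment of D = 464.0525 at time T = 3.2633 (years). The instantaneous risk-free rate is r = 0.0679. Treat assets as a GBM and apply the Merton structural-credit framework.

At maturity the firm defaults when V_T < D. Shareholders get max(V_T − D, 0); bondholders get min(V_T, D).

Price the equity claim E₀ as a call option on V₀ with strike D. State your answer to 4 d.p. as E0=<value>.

d₁ = [ln(V₀/D) + (r + σ²/2)T] / (σ√T)
   = [ln(587.5333/464.0525) + (0.0679 + 0.5·0.3818²)·3.2633] / (0.3818·√3.2633)
   = [0.235935 + 0.459426] / 0.689707 = 1.008198
d₂ = d₁ − σ√T = 1.008198 − 0.689707 = 0.318491
N(d₁) = 0.843320,  N(d₂) = 0.624944,  e^(−rT) = 0.801253
E₀ = V₀·N(d₁) − D·e^(−rT)·N(d₂)
   = 587.5333·0.843320 − 464.0525·0.801253·0.624944 = 263.109858

E0=263.1099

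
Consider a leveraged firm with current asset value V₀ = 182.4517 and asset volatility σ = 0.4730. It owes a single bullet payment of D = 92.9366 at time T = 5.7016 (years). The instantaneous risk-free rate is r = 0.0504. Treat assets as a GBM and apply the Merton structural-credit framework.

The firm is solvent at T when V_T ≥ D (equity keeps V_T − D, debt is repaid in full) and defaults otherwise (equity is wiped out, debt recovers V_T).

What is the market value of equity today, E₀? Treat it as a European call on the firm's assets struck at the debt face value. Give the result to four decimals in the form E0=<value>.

E0=125.4238

d₁ = [ln(V₀/D) + (r + σ²/2)T] / (σ√T)
   = [ln(182.4517/92.9366) + (0.0504 + 0.5·0.4730²)·5.7016] / (0.4730·√5.7016)
   = [0.674568 + 0.925167] / 1.129431 = 1.416409
d₂ = d₁ − σ√T = 1.416409 − 1.129431 = 0.286978
N(d₁) = 0.921672,  N(d₂) = 0.612935,  e^(−rT) = 0.750241
E₀ = V₀·N(d₁) − D·e^(−rT)·N(d₂)
   = 182.4517·0.921672 − 92.9366·0.750241·0.612935 = 125.423794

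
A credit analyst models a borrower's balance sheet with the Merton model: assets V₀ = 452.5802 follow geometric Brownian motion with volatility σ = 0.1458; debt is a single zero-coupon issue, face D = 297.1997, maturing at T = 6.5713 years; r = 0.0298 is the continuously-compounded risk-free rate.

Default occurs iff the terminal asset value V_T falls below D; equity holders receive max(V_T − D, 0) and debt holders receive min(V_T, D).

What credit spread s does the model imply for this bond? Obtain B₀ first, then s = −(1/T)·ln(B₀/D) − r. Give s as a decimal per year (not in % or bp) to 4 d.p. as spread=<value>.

d₁ = [ln(V₀/D) + (r + σ²/2)T] / (σ√T)
   = [ln(452.5802/297.1997) + (0.0298 + 0.5·0.1458²)·6.5713] / (0.1458·√6.5713)
   = [0.420561 + 0.265670] / 0.373752 = 1.836060
d₂ = d₁ − σ√T = 1.836060 − 0.373752 = 1.462308
N(d₁) = 0.966826,  N(d₂) = 0.928172,  e^(−rT) = 0.822156
E₀ = V₀·N(d₁) − D·e^(−rT)·N(d₂)
   = 452.5802·0.966826 − 297.1997·0.822156·0.928172 = 210.772393
B₀ = V₀ − E₀ = 452.5802 − 210.772393 = 241.807807
spread = −(1/T)·ln(B₀/D) − r = −(1/6.5713)·ln(241.807807/297.1997) − 0.0298 = 0.00158817

spread=0.0016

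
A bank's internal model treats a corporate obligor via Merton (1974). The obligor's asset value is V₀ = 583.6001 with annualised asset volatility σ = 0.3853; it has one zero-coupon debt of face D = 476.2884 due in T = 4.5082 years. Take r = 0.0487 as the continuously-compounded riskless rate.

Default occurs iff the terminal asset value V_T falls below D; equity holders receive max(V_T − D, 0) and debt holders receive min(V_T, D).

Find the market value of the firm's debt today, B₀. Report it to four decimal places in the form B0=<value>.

B0=311.0593

d₁ = [ln(V₀/D) + (r + σ²/2)T] / (σ√T)
   = [ln(583.6001/476.2884) + (0.0487 + 0.5·0.3853²)·4.5082] / (0.3853·√4.5082)
   = [0.203192 + 0.554184] / 0.818089 = 0.925788
d₂ = d₁ − σ√T = 0.925788 − 0.818089 = 0.107698
N(d₁) = 0.822722,  N(d₂) = 0.542883,  e^(−rT) = 0.802881
E₀ = V₀·N(d₁) − D·e^(−rT)·N(d₂)
   = 583.6001·0.822722 − 476.2884·0.802881·0.542883 = 272.540775
B₀ = V₀ − E₀ = 583.6001 − 272.540775 = 311.059325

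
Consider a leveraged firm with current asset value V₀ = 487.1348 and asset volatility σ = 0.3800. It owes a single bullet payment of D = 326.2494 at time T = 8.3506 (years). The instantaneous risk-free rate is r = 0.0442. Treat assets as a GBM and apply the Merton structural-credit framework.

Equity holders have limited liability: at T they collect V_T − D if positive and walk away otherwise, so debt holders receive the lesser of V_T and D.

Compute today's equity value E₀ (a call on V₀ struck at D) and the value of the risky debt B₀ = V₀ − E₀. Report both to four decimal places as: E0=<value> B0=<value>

E0=309.2754 B0=177.8594

d₁ = [ln(V₀/D) + (r + σ²/2)T] / (σ√T)
   = [ln(487.1348/326.2494) + (0.0442 + 0.5·0.3800²)·8.3506] / (0.3800·√8.3506)
   = [0.400879 + 0.972010] / 1.098101 = 1.250238
d₂ = d₁ − σ√T = 1.250238 − 1.098101 = 0.152137
N(d₁) = 0.894394,  N(d₂) = 0.560461,  e^(−rT) = 0.691359
E₀ = V₀·N(d₁) − D·e^(−rT)·N(d₂)
   = 487.1348·0.894394 − 326.2494·0.691359·0.560461 = 309.275446
B₀ = V₀ − E₀ = 487.1348 − 309.275446 = 177.859354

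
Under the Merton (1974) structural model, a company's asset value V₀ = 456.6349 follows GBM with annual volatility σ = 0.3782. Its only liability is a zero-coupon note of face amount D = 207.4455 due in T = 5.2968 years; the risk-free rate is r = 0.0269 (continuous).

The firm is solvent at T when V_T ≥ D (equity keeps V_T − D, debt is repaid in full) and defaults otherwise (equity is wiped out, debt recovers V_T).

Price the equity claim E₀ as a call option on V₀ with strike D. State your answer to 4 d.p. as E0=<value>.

E0=293.8120

d₁ = [ln(V₀/D) + (r + σ²/2)T] / (σ√T)
   = [ln(456.6349/207.4455) + (0.0269 + 0.5·0.3782²)·5.2968] / (0.3782·√5.2968)
   = [0.789016 + 0.521298] / 0.870419 = 1.505383
d₂ = d₁ − σ√T = 1.505383 − 0.870419 = 0.634964
N(d₁) = 0.933887,  N(d₂) = 0.737274,  e^(−rT) = 0.867201
E₀ = V₀·N(d₁) − D·e^(−rT)·N(d₂)
   = 456.6349·0.933887 − 207.4455·0.867201·0.737274 = 293.812048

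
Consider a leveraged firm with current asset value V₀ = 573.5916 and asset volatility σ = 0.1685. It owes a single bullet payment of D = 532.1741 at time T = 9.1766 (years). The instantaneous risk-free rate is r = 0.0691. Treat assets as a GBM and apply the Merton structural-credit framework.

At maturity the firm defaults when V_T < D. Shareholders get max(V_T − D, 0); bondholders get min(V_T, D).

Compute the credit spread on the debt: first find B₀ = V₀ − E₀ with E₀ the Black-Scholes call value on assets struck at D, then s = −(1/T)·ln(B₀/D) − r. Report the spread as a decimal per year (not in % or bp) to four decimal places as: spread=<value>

d₁ = [ln(V₀/D) + (r + σ²/2)T] / (σ√T)
   = [ln(573.5916/532.1741) + (0.0691 + 0.5·0.1685²)·9.1766] / (0.1685·√9.1766)
   = [0.074947 + 0.764375] / 0.510435 = 1.644326
d₂ = d₁ − σ√T = 1.644326 − 0.510435 = 1.133890
N(d₁) = 0.949946,  N(d₂) = 0.871580,  e^(−rT) = 0.530411
E₀ = V₀·N(d₁) − D·e^(−rT)·N(d₂)
   = 573.5916·0.949946 − 532.1741·0.530411·0.871580 = 298.859091
B₀ = V₀ − E₀ = 573.5916 − 298.859091 = 274.732509
spread = −(1/T)·ln(B₀/D) − r = −(1/9.1766)·ln(274.732509/532.1741) − 0.0691 = 0.00294986

spread=0.0029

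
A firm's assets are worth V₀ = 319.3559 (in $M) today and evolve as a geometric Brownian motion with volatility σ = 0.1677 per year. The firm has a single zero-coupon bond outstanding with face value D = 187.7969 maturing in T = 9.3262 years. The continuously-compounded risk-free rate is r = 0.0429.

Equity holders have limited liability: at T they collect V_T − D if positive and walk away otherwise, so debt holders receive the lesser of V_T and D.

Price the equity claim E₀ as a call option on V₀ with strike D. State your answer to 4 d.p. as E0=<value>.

d₁ = [ln(V₀/D) + (r + σ²/2)T] / (σ√T)
   = [ln(319.3559/187.7969) + (0.0429 + 0.5·0.1677²)·9.3262] / (0.1677·√9.3262)
   = [0.530945 + 0.531236] / 0.512136 = 2.074020
d₂ = d₁ − σ√T = 2.074020 − 0.512136 = 1.561884
N(d₁) = 0.980961,  N(d₂) = 0.940842,  e^(−rT) = 0.670257
E₀ = V₀·N(d₁) − D·e^(−rT)·N(d₂)
   = 319.3559·0.980961 − 187.7969·0.670257·0.940842 = 194.849880

E0=194.8499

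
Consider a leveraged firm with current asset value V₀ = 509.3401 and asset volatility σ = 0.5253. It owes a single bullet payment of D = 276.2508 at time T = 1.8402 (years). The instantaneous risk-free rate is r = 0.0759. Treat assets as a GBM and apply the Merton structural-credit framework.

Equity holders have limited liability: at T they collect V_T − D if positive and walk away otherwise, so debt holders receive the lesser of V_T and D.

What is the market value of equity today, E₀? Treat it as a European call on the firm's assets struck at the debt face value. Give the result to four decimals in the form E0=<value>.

E0=287.0487

d₁ = [ln(V₀/D) + (r + σ²/2)T] / (σ√T)
   = [ln(509.3401/276.2508) + (0.0759 + 0.5·0.5253²)·1.8402] / (0.5253·√1.8402)
   = [0.611807 + 0.393564] / 0.712590 = 1.410867
d₂ = d₁ − σ√T = 1.410867 − 0.712590 = 0.698277
N(d₁) = 0.920858,  N(d₂) = 0.757498,  e^(−rT) = 0.869644
E₀ = V₀·N(d₁) − D·e^(−rT)·N(d₂)
   = 509.3401·0.920858 − 276.2508·0.869644·0.757498 = 287.048732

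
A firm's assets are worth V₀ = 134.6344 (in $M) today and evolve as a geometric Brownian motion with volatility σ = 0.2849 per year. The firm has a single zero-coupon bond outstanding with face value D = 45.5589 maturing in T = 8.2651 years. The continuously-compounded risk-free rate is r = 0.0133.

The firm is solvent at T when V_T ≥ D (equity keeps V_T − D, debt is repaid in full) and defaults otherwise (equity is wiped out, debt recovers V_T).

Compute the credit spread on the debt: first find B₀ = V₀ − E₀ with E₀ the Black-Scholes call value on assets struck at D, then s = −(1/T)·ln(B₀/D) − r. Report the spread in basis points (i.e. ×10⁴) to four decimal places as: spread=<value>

spread=56.0139

d₁ = [ln(V₀/D) + (r + σ²/2)T] / (σ√T)
   = [ln(134.6344/45.5589) + (0.0133 + 0.5·0.2849²)·8.2651] / (0.2849·√8.2651)
   = [1.083557 + 0.445357] / 0.819061 = 1.866665
d₂ = d₁ − σ√T = 1.866665 − 0.819061 = 1.047604
N(d₁) = 0.969026,  N(d₂) = 0.852589,  e^(−rT) = 0.895901
E₀ = V₀·N(d₁) − D·e^(−rT)·N(d₂)
   = 134.6344·0.969026 − 45.5589·0.895901·0.852589 = 95.664713
B₀ = V₀ − E₀ = 134.6344 − 95.664713 = 38.969687
spread = −(1/T)·ln(B₀/D) − r = −(1/8.2651)·ln(38.969687/45.5589) − 0.0133 = 0.00560139
in basis points: 0.00560139 × 10⁴ = 56.0139 bp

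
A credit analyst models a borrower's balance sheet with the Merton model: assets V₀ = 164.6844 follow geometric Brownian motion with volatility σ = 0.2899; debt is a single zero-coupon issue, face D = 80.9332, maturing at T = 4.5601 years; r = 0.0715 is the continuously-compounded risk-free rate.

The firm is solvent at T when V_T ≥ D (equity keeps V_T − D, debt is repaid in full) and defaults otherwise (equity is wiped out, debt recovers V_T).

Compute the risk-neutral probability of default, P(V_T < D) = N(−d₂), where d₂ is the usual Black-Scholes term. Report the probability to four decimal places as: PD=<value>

PD=0.0862

d₁ = [ln(V₀/D) + (r + σ²/2)T] / (σ√T)
   = [ln(164.6844/80.9332) + (0.0715 + 0.5·0.2899²)·4.5601] / (0.2899·√4.5601)
   = [0.710407 + 0.517667] / 0.619064 = 1.983760
d₂ = d₁ − σ√T = 1.983760 − 0.619064 = 1.364696
risk-neutral PD = N(−d₂) = N(-1.364696) = 0.086174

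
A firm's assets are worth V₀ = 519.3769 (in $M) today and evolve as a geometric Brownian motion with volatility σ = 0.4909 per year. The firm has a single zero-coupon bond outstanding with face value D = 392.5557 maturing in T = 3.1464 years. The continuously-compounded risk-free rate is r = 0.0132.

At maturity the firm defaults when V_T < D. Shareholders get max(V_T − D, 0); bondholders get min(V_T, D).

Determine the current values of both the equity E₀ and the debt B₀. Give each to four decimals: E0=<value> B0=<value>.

E0=231.6749 B0=287.7020

d₁ = [ln(V₀/D) + (r + σ²/2)T] / (σ√T)
   = [ln(519.3769/392.5557) + (0.0132 + 0.5·0.4909²)·3.1464] / (0.4909·√3.1464)
   = [0.279951 + 0.420647] / 0.870763 = 0.804579
d₂ = d₁ − σ√T = 0.804579 − 0.870763 = -0.066184
N(d₁) = 0.789469,  N(d₂) = 0.473616,  e^(−rT) = 0.959318
E₀ = V₀·N(d₁) − D·e^(−rT)·N(d₂)
   = 519.3769·0.789469 − 392.5557·0.959318·0.473616 = 231.674855
B₀ = V₀ − E₀ = 519.3769 − 231.674855 = 287.702045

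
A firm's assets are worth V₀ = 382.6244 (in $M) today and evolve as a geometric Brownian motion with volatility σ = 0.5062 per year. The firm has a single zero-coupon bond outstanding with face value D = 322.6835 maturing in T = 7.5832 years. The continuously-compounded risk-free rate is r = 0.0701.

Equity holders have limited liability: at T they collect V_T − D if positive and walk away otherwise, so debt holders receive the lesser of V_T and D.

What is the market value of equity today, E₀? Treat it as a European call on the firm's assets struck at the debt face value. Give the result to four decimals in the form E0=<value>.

E0=258.3612

d₁ = [ln(V₀/D) + (r + σ²/2)T] / (σ√T)
   = [ln(382.6244/322.6835) + (0.0701 + 0.5·0.5062²)·7.5832] / (0.5062·√7.5832)
   = [0.170382 + 1.503136] / 1.393954 = 1.200555
d₂ = d₁ − σ√T = 1.200555 − 1.393954 = -0.193399
N(d₁) = 0.885038,  N(d₂) = 0.423323,  e^(−rT) = 0.587674
E₀ = V₀·N(d₁) − D·e^(−rT)·N(d₂)
   = 382.6244·0.885038 − 322.6835·0.587674·0.423323 = 258.361169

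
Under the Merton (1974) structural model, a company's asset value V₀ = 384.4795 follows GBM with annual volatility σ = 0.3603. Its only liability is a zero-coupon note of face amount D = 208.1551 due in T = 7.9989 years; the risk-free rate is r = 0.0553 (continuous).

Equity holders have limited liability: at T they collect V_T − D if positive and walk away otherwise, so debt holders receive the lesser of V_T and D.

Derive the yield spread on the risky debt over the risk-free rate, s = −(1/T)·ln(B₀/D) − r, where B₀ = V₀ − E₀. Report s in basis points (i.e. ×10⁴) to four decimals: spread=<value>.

spread=164.9306

d₁ = [ln(V₀/D) + (r + σ²/2)T] / (σ√T)
   = [ln(384.4795/208.1551) + (0.0553 + 0.5·0.3603²)·7.9989] / (0.3603·√7.9989)
   = [0.613607 + 0.961532] / 1.019012 = 1.545751
d₂ = d₁ − σ√T = 1.545751 − 1.019012 = 0.526739
N(d₁) = 0.938918,  N(d₂) = 0.700812,  e^(−rT) = 0.642532
E₀ = V₀·N(d₁) − D·e^(−rT)·N(d₂)
   = 384.4795·0.938918 − 208.1551·0.642532·0.700812 = 267.263546
B₀ = V₀ − E₀ = 384.4795 − 267.263546 = 117.215954
spread = −(1/T)·ln(B₀/D) − r = −(1/7.9989)·ln(117.215954/208.1551) − 0.0553 = 0.01649306
in basis points: 0.01649306 × 10⁴ = 164.9306 bp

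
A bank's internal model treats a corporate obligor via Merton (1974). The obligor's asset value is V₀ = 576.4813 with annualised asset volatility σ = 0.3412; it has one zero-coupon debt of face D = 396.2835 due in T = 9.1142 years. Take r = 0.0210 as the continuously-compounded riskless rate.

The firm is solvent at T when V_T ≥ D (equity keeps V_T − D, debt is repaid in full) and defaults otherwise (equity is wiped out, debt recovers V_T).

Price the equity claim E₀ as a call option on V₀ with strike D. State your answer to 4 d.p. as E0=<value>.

d₁ = [ln(V₀/D) + (r + σ²/2)T] / (σ√T)
   = [ln(576.4813/396.2835) + (0.0210 + 0.5·0.3412²)·9.1142] / (0.3412·√9.1142)
   = [0.374813 + 0.721924] / 1.030074 = 1.064717
d₂ = d₁ − σ√T = 1.064717 − 1.030074 = 0.034643
N(d₁) = 0.856498,  N(d₂) = 0.513818,  e^(−rT) = 0.825804
E₀ = V₀·N(d₁) − D·e^(−rT)·N(d₂)
   = 576.4813·0.856498 − 396.2835·0.825804·0.513818 = 325.606944

E0=325.6069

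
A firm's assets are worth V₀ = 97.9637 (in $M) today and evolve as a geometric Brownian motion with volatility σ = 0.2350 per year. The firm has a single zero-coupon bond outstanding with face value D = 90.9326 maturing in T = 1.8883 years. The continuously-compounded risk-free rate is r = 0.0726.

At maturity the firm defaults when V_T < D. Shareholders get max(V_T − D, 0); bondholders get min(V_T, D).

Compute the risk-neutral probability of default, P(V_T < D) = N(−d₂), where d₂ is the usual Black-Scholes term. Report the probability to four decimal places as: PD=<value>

PD=0.3108

d₁ = [ln(V₀/D) + (r + σ²/2)T] / (σ√T)
   = [ln(97.9637/90.9326) + (0.0726 + 0.5·0.2350²)·1.8883] / (0.2350·√1.8883)
   = [0.074478 + 0.189231] / 0.322926 = 0.816625
d₂ = d₁ − σ√T = 0.816625 − 0.322926 = 0.493699
risk-neutral PD = N(−d₂) = N(-0.493699) = 0.310759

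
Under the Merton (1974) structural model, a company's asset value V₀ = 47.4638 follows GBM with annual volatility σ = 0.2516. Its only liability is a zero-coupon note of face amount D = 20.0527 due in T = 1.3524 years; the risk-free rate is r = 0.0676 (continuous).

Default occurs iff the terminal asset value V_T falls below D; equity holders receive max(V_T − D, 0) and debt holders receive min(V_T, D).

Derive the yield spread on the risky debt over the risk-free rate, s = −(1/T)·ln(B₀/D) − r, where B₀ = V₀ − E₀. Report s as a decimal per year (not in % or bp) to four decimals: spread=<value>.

spread=0.0001

d₁ = [ln(V₀/D) + (r + σ²/2)T] / (σ√T)
   = [ln(47.4638/20.0527) + (0.0676 + 0.5·0.2516²)·1.3524] / (0.2516·√1.3524)
   = [0.861604 + 0.134227] / 0.292593 = 3.403474
d₂ = d₁ − σ√T = 3.403474 − 0.292593 = 3.110881
N(d₁) = 0.999667,  N(d₂) = 0.999067,  e^(−rT) = 0.912632
E₀ = V₀·N(d₁) − D·e^(−rT)·N(d₂)
   = 47.4638·0.999667 − 20.0527·0.912632·0.999067 = 29.164337
B₀ = V₀ − E₀ = 47.4638 − 29.164337 = 18.299463
spread = −(1/T)·ln(B₀/D) − r = −(1/1.3524)·ln(18.299463/20.0527) − 0.0676 = 0.00005165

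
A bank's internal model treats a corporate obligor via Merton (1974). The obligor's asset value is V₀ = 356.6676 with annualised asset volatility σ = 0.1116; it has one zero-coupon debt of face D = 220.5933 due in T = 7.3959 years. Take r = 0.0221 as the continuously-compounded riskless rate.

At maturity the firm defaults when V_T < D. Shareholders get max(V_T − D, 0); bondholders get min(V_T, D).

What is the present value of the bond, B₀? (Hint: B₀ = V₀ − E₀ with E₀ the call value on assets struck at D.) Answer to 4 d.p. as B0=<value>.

d₁ = [ln(V₀/D) + (r + σ²/2)T] / (σ√T)
   = [ln(356.6676/220.5933) + (0.0221 + 0.5·0.1116²)·7.3959] / (0.1116·√7.3959)
   = [0.480484 + 0.209506] / 0.303501 = 2.273435
d₂ = d₁ − σ√T = 2.273435 − 0.303501 = 1.969935
N(d₁) = 0.988500,  N(d₂) = 0.975577,  e^(−rT) = 0.849209
E₀ = V₀·N(d₁) − D·e^(−rT)·N(d₂)
   = 356.6676·0.988500 − 220.5933·0.849209·0.975577 = 169.811155
B₀ = V₀ − E₀ = 356.6676 − 169.811155 = 186.856445

B0=186.8564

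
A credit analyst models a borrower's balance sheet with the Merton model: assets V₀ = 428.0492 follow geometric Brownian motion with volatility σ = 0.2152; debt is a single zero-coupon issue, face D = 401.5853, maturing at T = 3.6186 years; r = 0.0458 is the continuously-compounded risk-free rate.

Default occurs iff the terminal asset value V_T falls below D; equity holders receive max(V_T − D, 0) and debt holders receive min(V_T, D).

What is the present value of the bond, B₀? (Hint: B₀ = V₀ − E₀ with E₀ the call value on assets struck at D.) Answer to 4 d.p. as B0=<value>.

B0=312.4868

d₁ = [ln(V₀/D) + (r + σ²/2)T] / (σ√T)
   = [ln(428.0492/401.5853) + (0.0458 + 0.5·0.2152²)·3.6186] / (0.2152·√3.6186)
   = [0.063818 + 0.249522] / 0.409367 = 0.765428
d₂ = d₁ − σ√T = 0.765428 − 0.409367 = 0.356061
N(d₁) = 0.777992,  N(d₂) = 0.639103,  e^(−rT) = 0.847273
E₀ = V₀·N(d₁) − D·e^(−rT)·N(d₂)
   = 428.0492·0.777992 − 401.5853·0.847273·0.639103 = 115.562401
B₀ = V₀ − E₀ = 428.0492 − 115.562401 = 312.486799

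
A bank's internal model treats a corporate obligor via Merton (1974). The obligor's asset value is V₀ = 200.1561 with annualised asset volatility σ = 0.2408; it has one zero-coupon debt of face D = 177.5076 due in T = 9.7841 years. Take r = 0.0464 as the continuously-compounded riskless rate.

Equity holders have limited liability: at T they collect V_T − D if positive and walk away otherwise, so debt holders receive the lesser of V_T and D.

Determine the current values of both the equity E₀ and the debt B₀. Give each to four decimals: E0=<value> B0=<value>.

E0=101.3693 B0=98.7868

d₁ = [ln(V₀/D) + (r + σ²/2)T] / (σ√T)
   = [ln(200.1561/177.5076) + (0.0464 + 0.5·0.2408²)·9.7841] / (0.2408·√9.7841)
   = [0.120084 + 0.737646] / 0.753211 = 1.138764
d₂ = d₁ − σ√T = 1.138764 − 0.753211 = 0.385553
N(d₁) = 0.872599,  N(d₂) = 0.650086,  e^(−rT) = 0.635094
E₀ = V₀·N(d₁) − D·e^(−rT)·N(d₂)
   = 200.1561·0.872599 − 177.5076·0.635094·0.650086 = 101.369254
B₀ = V₀ − E₀ = 200.1561 − 101.369254 = 98.786846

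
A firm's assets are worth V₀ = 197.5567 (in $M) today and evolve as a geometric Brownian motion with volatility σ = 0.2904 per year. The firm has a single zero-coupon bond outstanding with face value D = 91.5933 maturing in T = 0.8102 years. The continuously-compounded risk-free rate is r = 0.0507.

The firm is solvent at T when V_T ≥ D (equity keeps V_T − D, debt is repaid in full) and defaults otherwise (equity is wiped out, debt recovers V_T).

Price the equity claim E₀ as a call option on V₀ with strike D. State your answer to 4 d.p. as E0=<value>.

d₁ = [ln(V₀/D) + (r + σ²/2)T] / (σ√T)
   = [ln(197.5567/91.5933) + (0.0507 + 0.5·0.2904²)·0.8102] / (0.2904·√0.8102)
   = [0.768668 + 0.075240] / 0.261392 = 3.228510
d₂ = d₁ − σ√T = 3.228510 − 0.261392 = 2.967118
N(d₁) = 0.999378,  N(d₂) = 0.998497,  e^(−rT) = 0.959755
E₀ = V₀·N(d₁) − D·e^(−rT)·N(d₂)
   = 197.5567·0.999378 − 91.5933·0.959755·0.998497 = 109.658774

E0=109.6588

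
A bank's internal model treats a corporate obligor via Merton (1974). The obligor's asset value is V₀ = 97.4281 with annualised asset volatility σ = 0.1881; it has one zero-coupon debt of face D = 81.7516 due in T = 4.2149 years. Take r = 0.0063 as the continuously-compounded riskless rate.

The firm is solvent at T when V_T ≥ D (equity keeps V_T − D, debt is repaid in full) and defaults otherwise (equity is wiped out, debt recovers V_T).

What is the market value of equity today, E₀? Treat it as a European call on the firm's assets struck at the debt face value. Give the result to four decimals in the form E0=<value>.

E0=24.2451

d₁ = [ln(V₀/D) + (r + σ²/2)T] / (σ√T)
   = [ln(97.4281/81.7516) + (0.0063 + 0.5·0.1881²)·4.2149] / (0.1881·√4.2149)
   = [0.175429 + 0.101119] / 0.386173 = 0.716124
d₂ = d₁ − σ√T = 0.716124 − 0.386173 = 0.329951
N(d₁) = 0.763043,  N(d₂) = 0.629281,  e^(−rT) = 0.973796
E₀ = V₀·N(d₁) − D·e^(−rT)·N(d₂)
   = 97.4281·0.763043 − 81.7516·0.973796·0.629281 = 24.245116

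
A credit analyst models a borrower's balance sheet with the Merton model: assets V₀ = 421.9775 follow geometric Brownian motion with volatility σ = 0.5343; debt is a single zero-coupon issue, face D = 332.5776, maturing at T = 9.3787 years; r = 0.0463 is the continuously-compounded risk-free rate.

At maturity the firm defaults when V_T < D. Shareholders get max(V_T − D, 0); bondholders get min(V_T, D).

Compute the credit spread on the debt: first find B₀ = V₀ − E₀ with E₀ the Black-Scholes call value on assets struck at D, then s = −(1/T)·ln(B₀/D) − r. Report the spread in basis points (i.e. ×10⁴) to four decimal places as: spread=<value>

spread=624.9955

d₁ = [ln(V₀/D) + (r + σ²/2)T] / (σ√T)
   = [ln(421.9775/332.5776) + (0.0463 + 0.5·0.5343²)·9.3787] / (0.5343·√9.3787)
   = [0.238079 + 1.772933] / 1.636276 = 1.229018
d₂ = d₁ − σ√T = 1.229018 − 1.636276 = -0.407258
N(d₁) = 0.890467,  N(d₂) = 0.341909,  e^(−rT) = 0.647761
E₀ = V₀·N(d₁) − D·e^(−rT)·N(d₂)
   = 421.9775·0.890467 − 332.5776·0.647761·0.341909 = 302.099459
B₀ = V₀ − E₀ = 421.9775 − 302.099459 = 119.878041
spread = −(1/T)·ln(B₀/D) − r = −(1/9.3787)·ln(119.878041/332.5776) − 0.0463 = 0.06249955
in basis points: 0.06249955 × 10⁴ = 624.9955 bp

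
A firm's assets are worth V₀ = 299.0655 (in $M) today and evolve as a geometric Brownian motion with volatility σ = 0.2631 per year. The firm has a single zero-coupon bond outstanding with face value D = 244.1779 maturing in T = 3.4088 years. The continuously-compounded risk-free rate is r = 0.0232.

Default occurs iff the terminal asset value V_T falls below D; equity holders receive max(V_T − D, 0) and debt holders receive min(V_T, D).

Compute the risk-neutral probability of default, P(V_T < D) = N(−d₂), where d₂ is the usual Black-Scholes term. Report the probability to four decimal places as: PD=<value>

PD=0.3679

d₁ = [ln(V₀/D) + (r + σ²/2)T] / (σ√T)
   = [ln(299.0655/244.1779) + (0.0232 + 0.5·0.2631²)·3.4088] / (0.2631·√3.4088)
   = [0.202766 + 0.197065] / 0.485760 = 0.823104
d₂ = d₁ − σ√T = 0.823104 − 0.485760 = 0.337344
risk-neutral PD = N(−d₂) = N(-0.337344) = 0.367929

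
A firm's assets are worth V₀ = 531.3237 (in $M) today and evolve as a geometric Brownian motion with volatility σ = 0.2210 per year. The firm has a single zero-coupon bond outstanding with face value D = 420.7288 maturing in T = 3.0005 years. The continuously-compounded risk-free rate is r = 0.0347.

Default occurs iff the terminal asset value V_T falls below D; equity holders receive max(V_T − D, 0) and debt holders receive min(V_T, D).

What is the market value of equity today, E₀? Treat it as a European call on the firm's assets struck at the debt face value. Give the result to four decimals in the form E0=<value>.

d₁ = [ln(V₀/D) + (r + σ²/2)T] / (σ√T)
   = [ln(531.3237/420.7288) + (0.0347 + 0.5·0.2210²)·3.0005] / (0.2210·√3.0005)
   = [0.233383 + 0.177391] / 0.382815 = 1.073035
d₂ = d₁ − σ√T = 1.073035 − 0.382815 = 0.690220
N(d₁) = 0.858372,  N(d₂) = 0.754972,  e^(−rT) = 0.901120
E₀ = V₀·N(d₁) − D·e^(−rT)·N(d₂)
   = 531.3237·0.858372 − 420.7288·0.901120·0.754972 = 169.843301

E0=169.8433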